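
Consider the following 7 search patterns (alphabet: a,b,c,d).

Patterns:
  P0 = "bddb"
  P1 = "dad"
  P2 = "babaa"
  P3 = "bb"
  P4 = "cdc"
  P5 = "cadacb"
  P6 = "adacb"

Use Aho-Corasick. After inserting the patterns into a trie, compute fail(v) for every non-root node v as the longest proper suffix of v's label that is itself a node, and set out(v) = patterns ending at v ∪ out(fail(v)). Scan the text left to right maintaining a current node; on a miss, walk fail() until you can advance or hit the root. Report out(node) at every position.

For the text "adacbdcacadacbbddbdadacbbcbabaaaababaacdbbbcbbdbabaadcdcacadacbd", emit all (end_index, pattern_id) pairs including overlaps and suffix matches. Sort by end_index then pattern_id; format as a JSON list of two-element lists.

Build automaton:
Trie nodes:
  n0 'ε': a→21 b→1 c→13 d→5
  n1 'b': a→8 b→12 d→2
  n2 'bd': d→3
  n3 'bdd': b→4
  n4 'bddb': ·  [P0 ends]
  n5 'd': a→6
  n6 'da': d→7
  n7 'dad': ·  [P1 ends]
  n8 'ba': b→9
  n9 'bab': a→10
  n10 'baba': a→11
  n11 'babaa': ·  [P2 ends]
  n12 'bb': ·  [P3 ends]
  n13 'c': a→16 d→14
  n14 'cd': c→15
  n15 'cdc': ·  [P4 ends]
  n16 'ca': d→17
  n17 'cad': a→18
  n18 'cada': c→19
  n19 'cadac': b→20
  n20 'cadacb': ·  [P5 ends]
  n21 'a': d→22
  n22 'ad': a→23
  n23 'ada': c→24
  n24 'adac': b→25
  n25 'adacb': ·  [P6 ends]

Failure links (BFS by depth):
  fail(1) 'b': from fail(0)=0 chase 'b': 0 ⇒ 0;  out=∅∪out(0)=∅
  fail(5) 'd': from fail(0)=0 chase 'd': 0 ⇒ 0;  out=∅∪out(0)=∅
  fail(13) 'c': from fail(0)=0 chase 'c': 0 ⇒ 0;  out=∅∪out(0)=∅
  fail(21) 'a': from fail(0)=0 chase 'a': 0 ⇒ 0;  out=∅∪out(0)=∅
  fail(2) 'bd': from fail(1)=0 chase 'd': 0 ⇒ 5;  out=∅∪out(5)=∅
  fail(6) 'da': from fail(5)=0 chase 'a': 0 ⇒ 21;  out=∅∪out(21)=∅
  fail(8) 'ba': from fail(1)=0 chase 'a': 0 ⇒ 21;  out=∅∪out(21)=∅
  fail(12) 'bb': from fail(1)=0 chase 'b': 0 ⇒ 1;  out={3}∪out(1)={3}
  fail(14) 'cd': from fail(13)=0 chase 'd': 0 ⇒ 5;  out=∅∪out(5)=∅
  fail(16) 'ca': from fail(13)=0 chase 'a': 0 ⇒ 21;  out=∅∪out(21)=∅
  fail(22) 'ad': from fail(21)=0 chase 'd': 0 ⇒ 5;  out=∅∪out(5)=∅
  fail(3) 'bdd': from fail(2)=5 chase 'd': 5→0 ⇒ 5;  out=∅∪out(5)=∅
  fail(7) 'dad': from fail(6)=21 chase 'd': 21 ⇒ 22;  out={1}∪out(22)={1}
  fail(9) 'bab': from fail(8)=21 chase 'b': 21→0 ⇒ 1;  out=∅∪out(1)=∅
  fail(15) 'cdc': from fail(14)=5 chase 'c': 5→0 ⇒ 13;  out={4}∪out(13)={4}
  fail(17) 'cad': from fail(16)=21 chase 'd': 21 ⇒ 22;  out=∅∪out(22)=∅
  fail(23) 'ada': from fail(22)=5 chase 'a': 5 ⇒ 6;  out=∅∪out(6)=∅
  fail(4) 'bddb': from fail(3)=5 chase 'b': 5→0 ⇒ 1;  out={0}∪out(1)={0}
  fail(10) 'baba': from fail(9)=1 chase 'a': 1 ⇒ 8;  out=∅∪out(8)=∅
  fail(18) 'cada': from fail(17)=22 chase 'a': 22 ⇒ 23;  out=∅∪out(23)=∅
  fail(24) 'adac': from fail(23)=6 chase 'c': 6→21→0 ⇒ 13;  out=∅∪out(13)=∅
  fail(11) 'babaa': from fail(10)=8 chase 'a': 8→21→0 ⇒ 21;  out={2}∪out(21)={2}
  fail(19) 'cadac': from fail(18)=23 chase 'c': 23 ⇒ 24;  out=∅∪out(24)=∅
  fail(25) 'adacb': from fail(24)=13 chase 'b': 13→0 ⇒ 1;  out={6}∪out(1)={6}
  fail(20) 'cadacb': from fail(19)=24 chase 'b': 24 ⇒ 25;  out={5}∪out(25)={5,6}

Text stream:
[0] read 'a'  n0⇒n21
[1] read 'd'  n21⇒n22
[2] read 'a'  n22⇒n23
[3] read 'c'  n23⇒n24
[4] read 'b'  n24⇒n25  ** P6@[0:4]
[5] read 'd'  n25⇒n2 (fail-walked)
[6] read 'c'  n2⇒n13 (fail-walked)
[7] read 'a'  n13⇒n16
[8] read 'c'  n16⇒n13 (fail-walked)
[9] read 'a'  n13⇒n16
[10] read 'd'  n16⇒n17
[11] read 'a'  n17⇒n18
[12] read 'c'  n18⇒n19
[13] read 'b'  n19⇒n20  ** P5@[8:13],P6@[9:13]
[14] read 'b'  n20⇒n12 (fail-walked)  ** P3@[13:14]
[15] read 'd'  n12⇒n2 (fail-walked)
[16] read 'd'  n2⇒n3
[17] read 'b'  n3⇒n4  ** P0@[14:17]
[18] read 'd'  n4⇒n2 (fail-walked)
[19] read 'a'  n2⇒n6 (fail-walked)
[20] read 'd'  n6⇒n7  ** P1@[18:20]
[21] read 'a'  n7⇒n23 (fail-walked)
[22] read 'c'  n23⇒n24
[23] read 'b'  n24⇒n25  ** P6@[19:23]
[24] read 'b'  n25⇒n12 (fail-walked)  ** P3@[23:24]
[25] read 'c'  n12⇒n13 (fail-walked)
[26] read 'b'  n13⇒n1 (fail-walked)
[27] read 'a'  n1⇒n8
[28] read 'b'  n8⇒n9
[29] read 'a'  n9⇒n10
[30] read 'a'  n10⇒n11  ** P2@[26:30]
[31] read 'a'  n11⇒n21 (fail-walked)
[32] read 'a'  n21⇒n21 (fail-walked)
[33] read 'b'  n21⇒n1 (fail-walked)
[34] read 'a'  n1⇒n8
[35] read 'b'  n8⇒n9
[36] read 'a'  n9⇒n10
[37] read 'a'  n10⇒n11  ** P2@[33:37]
[38] read 'c'  n11⇒n13 (fail-walked)
[39] read 'd'  n13⇒n14
[40] read 'b'  n14⇒n1 (fail-walked)
[41] read 'b'  n1⇒n12  ** P3@[40:41]
[42] read 'b'  n12⇒n12 (fail-walked)  ** P3@[41:42]
[43] read 'c'  n12⇒n13 (fail-walked)
[44] read 'b'  n13⇒n1 (fail-walked)
[45] read 'b'  n1⇒n12  ** P3@[44:45]
[46] read 'd'  n12⇒n2 (fail-walked)
[47] read 'b'  n2⇒n1 (fail-walked)
[48] read 'a'  n1⇒n8
[49] read 'b'  n8⇒n9
[50] read 'a'  n9⇒n10
[51] read 'a'  n10⇒n11  ** P2@[47:51]
[52] read 'd'  n11⇒n22 (fail-walked)
[53] read 'c'  n22⇒n13 (fail-walked)
[54] read 'd'  n13⇒n14
[55] read 'c'  n14⇒n15  ** P4@[53:55]
[56] read 'a'  n15⇒n16 (fail-walked)
[57] read 'c'  n16⇒n13 (fail-walked)
[58] read 'a'  n13⇒n16
[59] read 'd'  n16⇒n17
[60] read 'a'  n17⇒n18
[61] read 'c'  n18⇒n19
[62] read 'b'  n19⇒n20  ** P5@[57:62],P6@[58:62]
[63] read 'd'  n20⇒n2 (fail-walked)

All matches (sorted): [[4,6],[13,5],[13,6],[14,3],[17,0],[20,1],[23,6],[24,3],[30,2],[37,2],[41,3],[42,3],[45,3],[51,2],[55,4],[62,5],[62,6]]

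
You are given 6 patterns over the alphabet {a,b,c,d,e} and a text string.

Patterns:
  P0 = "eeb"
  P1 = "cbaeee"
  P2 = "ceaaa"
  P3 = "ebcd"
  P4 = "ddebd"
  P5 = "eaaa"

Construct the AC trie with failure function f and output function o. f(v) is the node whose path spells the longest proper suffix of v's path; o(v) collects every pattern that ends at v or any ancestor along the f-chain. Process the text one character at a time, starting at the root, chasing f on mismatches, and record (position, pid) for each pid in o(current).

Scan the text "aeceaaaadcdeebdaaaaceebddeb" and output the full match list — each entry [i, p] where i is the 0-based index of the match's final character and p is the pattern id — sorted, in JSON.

Build:
Trie nodes:
  0='ε' goto c→4 d→17 e→1
  1='e' goto a→22 b→14 e→2
  2='ee' goto b→3
  3='eeb' goto ·  ←P0
  4='c' goto b→5 e→10
  5='cb' goto a→6
  6='cba' goto e→7
  7='cbae' goto e→8
  8='cbaee' goto e→9
  9='cbaeee' goto ·  ←P1
  10='ce' goto a→11
  11='cea' goto a→12
  12='ceaa' goto a→13
  13='ceaaa' goto ·  ←P2
  14='eb' goto c→15
  15='ebc' goto d→16
  16='ebcd' goto ·  ←P3
  17='d' goto d→18
  18='dd' goto e→19
  19='dde' goto b→20
  20='ddeb' goto d→21
  21='ddebd' goto ·  ←P4
  22='ea' goto a→23
  23='eaa' goto a→24
  24='eaaa' goto ·  ←P5

BFS fail/out derivation:
  n1('e'): parent n0 fail=0; on 'e' 0 → fail=0;  out ∅∪∅=∅
  n4('c'): parent n0 fail=0; on 'c' 0 → fail=0;  out ∅∪∅=∅
  n17('d'): parent n0 fail=0; on 'd' 0 → fail=0;  out ∅∪∅=∅
  n2('ee'): parent n1 fail=0; on 'e' 0 → fail=1;  out ∅∪∅=∅
  n5('cb'): parent n4 fail=0; on 'b' 0 → fail=0;  out ∅∪∅=∅
  n10('ce'): parent n4 fail=0; on 'e' 0 → fail=1;  out ∅∪∅=∅
  n14('eb'): parent n1 fail=0; on 'b' 0 → fail=0;  out ∅∪∅=∅
  n18('dd'): parent n17 fail=0; on 'd' 0 → fail=17;  out ∅∪∅=∅
  n22('ea'): parent n1 fail=0; on 'a' 0 → fail=0;  out ∅∪∅=∅
  n3('eeb'): parent n2 fail=1; on 'b' 1 → fail=14;  out {0}∪∅={0}
  n6('cba'): parent n5 fail=0; on 'a' 0 → fail=0;  out ∅∪∅=∅
  n11('cea'): parent n10 fail=1; on 'a' 1 → fail=22;  out ∅∪∅=∅
  n15('ebc'): parent n14 fail=0; on 'c' 0 → fail=4;  out ∅∪∅=∅
  n19('dde'): parent n18 fail=17; on 'e' 17→0 → fail=1;  out ∅∪∅=∅
  n23('eaa'): parent n22 fail=0; on 'a' 0 → fail=0;  out ∅∪∅=∅
  n7('cbae'): parent n6 fail=0; on 'e' 0 → fail=1;  out ∅∪∅=∅
  n12('ceaa'): parent n11 fail=22; on 'a' 22 → fail=23;  out ∅∪∅=∅
  n16('ebcd'): parent n15 fail=4; on 'd' 4→0 → fail=17;  out {3}∪∅={3}
  n20('ddeb'): parent n19 fail=1; on 'b' 1 → fail=14;  out ∅∪∅=∅
  n24('eaaa'): parent n23 fail=0; on 'a' 0 → fail=0;  out {5}∪∅={5}
  n8('cbaee'): parent n7 fail=1; on 'e' 1 → fail=2;  out ∅∪∅=∅
  n13('ceaaa'): parent n12 fail=23; on 'a' 23 → fail=24;  out {2}∪{5}={2,5}
  n21('ddebd'): parent n20 fail=14; on 'd' 14→0 → fail=17;  out {4}∪∅={4}
  n9('cbaeee'): parent n8 fail=2; on 'e' 2→1 → fail=2;  out {1}∪∅={1}

Scan:
pos 0 'a': at 0
pos 1 'e': at 1
pos 2 'c': at 4 (via fail)
pos 3 'e': at 10
pos 4 'a': at 11
pos 5 'a': at 12
pos 6 'a': at 13  ** P2@[2:6],P5@[3:6]
pos 7 'a': at 0 (via fail)
pos 8 'd': at 17
pos 9 'c': at 4 (via fail)
pos 10 'd': at 17 (via fail)
pos 11 'e': at 1 (via fail)
pos 12 'e': at 2
pos 13 'b': at 3  ** P0@[11:13]
pos 14 'd': at 17 (via fail)
pos 15 'a': at 0 (via fail)
pos 16 'a': at 0
pos 17 'a': at 0
pos 18 'a': at 0
pos 19 'c': at 4
pos 20 'e': at 10
pos 21 'e': at 2 (via fail)
pos 22 'b': at 3  ** P0@[20:22]
pos 23 'd': at 17 (via fail)
pos 24 'd': at 18
pos 25 'e': at 19
pos 26 'b': at 20

All matches (sorted): [[6,2],[6,5],[13,0],[22,0]]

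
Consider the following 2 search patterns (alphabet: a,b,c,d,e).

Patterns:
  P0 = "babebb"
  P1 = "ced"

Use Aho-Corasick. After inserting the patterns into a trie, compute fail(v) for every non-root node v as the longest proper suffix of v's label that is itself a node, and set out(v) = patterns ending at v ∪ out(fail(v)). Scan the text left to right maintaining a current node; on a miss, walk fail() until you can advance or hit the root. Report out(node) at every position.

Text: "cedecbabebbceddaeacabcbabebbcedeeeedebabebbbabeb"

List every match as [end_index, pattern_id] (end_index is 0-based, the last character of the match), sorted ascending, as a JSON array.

Build automaton:
Trie (insert patterns):
  0='ε' goto b→1 c→7
  1='b' goto a→2
  2='ba' goto b→3
  3='bab' goto e→4
  4='babe' goto b→5
  5='babeb' goto b→6
  6='babebb' goto ·  ←P0
  7='c' goto e→8
  8='ce' goto d→9
  9='ced' goto ·  ←P1

Failure links (BFS by depth):
  n1('b'): parent n0 fail=0; on 'b' 0 → fail=0;  out ∅∪∅=∅
  n7('c'): parent n0 fail=0; on 'c' 0 → fail=0;  out ∅∪∅=∅
  n2('ba'): parent n1 fail=0; on 'a' 0 → fail=0;  out ∅∪∅=∅
  n8('ce'): parent n7 fail=0; on 'e' 0 → fail=0;  out ∅∪∅=∅
  n3('bab'): parent n2 fail=0; on 'b' 0 → fail=1;  out ∅∪∅=∅
  n9('ced'): parent n8 fail=0; on 'd' 0 → fail=0;  out {1}∪∅={1}
  n4('babe'): parent n3 fail=1; on 'e' 1→0 → fail=0;  out ∅∪∅=∅
  n5('babeb'): parent n4 fail=0; on 'b' 0 → fail=1;  out ∅∪∅=∅
  n6('babebb'): parent n5 fail=1; on 'b' 1→0 → fail=1;  out {0}∪∅={0}

Run:
i=0 'c': node 0→7
i=1 'e': node 7→8
i=2 'd': node 8→9  → match P1@[0:2]
i=3 'e': node 9→0 (via fail)
i=4 'c': node 0→7
i=5 'b': node 7→1 (via fail)
i=6 'a': node 1→2
i=7 'b': node 2→3
i=8 'e': node 3→4
i=9 'b': node 4→5
i=10 'b': node 5→6  → match P0@[5:10]
i=11 'c': node 6→7 (via fail)
i=12 'e': node 7→8
i=13 'd': node 8→9  → match P1@[11:13]
i=14 'd': node 9→0 (via fail)
i=15 'a': node 0→0
i=16 'e': node 0→0
i=17 'a': node 0→0
i=18 'c': node 0→7
i=19 'a': node 7→0 (via fail)
i=20 'b': node 0→1
i=21 'c': node 1→7 (via fail)
i=22 'b': node 7→1 (via fail)
i=23 'a': node 1→2
i=24 'b': node 2→3
i=25 'e': node 3→4
i=26 'b': node 4→5
i=27 'b': node 5→6  → match P0@[22:27]
i=28 'c': node 6→7 (via fail)
i=29 'e': node 7→8
i=30 'd': node 8→9  → match P1@[28:30]
i=31 'e': node 9→0 (via fail)
i=32 'e': node 0→0
i=33 'e': node 0→0
i=34 'e': node 0→0
i=35 'd': node 0→0
i=36 'e': node 0→0
i=37 'b': node 0→1
i=38 'a': node 1→2
i=39 'b': node 2→3
i=40 'e': node 3→4
i=41 'b': node 4→5
i=42 'b': node 5→6  → match P0@[37:42]
i=43 'b': node 6→1 (via fail)
i=44 'a': node 1→2
i=45 'b': node 2→3
i=46 'e': node 3→4
i=47 'b': node 4→5

Matches: [[2,1],[10,0],[13,1],[27,0],[30,1],[42,0]]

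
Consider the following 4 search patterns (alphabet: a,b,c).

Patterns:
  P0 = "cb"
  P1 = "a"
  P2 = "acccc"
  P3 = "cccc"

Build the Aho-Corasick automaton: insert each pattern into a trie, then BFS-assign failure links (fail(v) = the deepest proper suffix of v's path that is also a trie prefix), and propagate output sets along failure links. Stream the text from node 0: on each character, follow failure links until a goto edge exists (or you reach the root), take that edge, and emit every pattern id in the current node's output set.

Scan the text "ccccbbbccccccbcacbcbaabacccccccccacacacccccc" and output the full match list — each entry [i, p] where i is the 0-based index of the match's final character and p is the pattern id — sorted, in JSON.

Build automaton:
Trie nodes:
  0='ε' goto a→3 c→1
  1='c' goto b→2 c→8
  2='cb' goto ·  [P0 ends]
  3='a' goto c→4  [P1 ends]
  4='ac' goto c→5
  5='acc' goto c→6
  6='accc' goto c→7
  7='acccc' goto ·  [P2 ends]
  8='cc' goto c→9
  9='ccc' goto c→10
  10='cccc' goto ·  [P3 ends]

BFS fail/out derivation:
  n1('c'): parent n0 fail=0; on 'c' 0 → fail=0;  out ∅∪∅=∅
  n3('a'): parent n0 fail=0; on 'a' 0 → fail=0;  out {1}∪∅={1}
  n2('cb'): parent n1 fail=0; on 'b' 0 → fail=0;  out {0}∪∅={0}
  n4('ac'): parent n3 fail=0; on 'c' 0 → fail=1;  out ∅∪∅=∅
  n8('cc'): parent n1 fail=0; on 'c' 0 → fail=1;  out ∅∪∅=∅
  n5('acc'): parent n4 fail=1; on 'c' 1 → fail=8;  out ∅∪∅=∅
  n9('ccc'): parent n8 fail=1; on 'c' 1 → fail=8;  out ∅∪∅=∅
  n6('accc'): parent n5 fail=8; on 'c' 8 → fail=9;  out ∅∪∅=∅
  n10('cccc'): parent n9 fail=8; on 'c' 8 → fail=9;  out {3}∪∅={3}
  n7('acccc'): parent n6 fail=9; on 'c' 9 → fail=10;  out {2}∪{3}={2,3}

Text stream:
i=0 'c': node 0→1
i=1 'c': node 1→8
i=2 'c': node 8→9
i=3 'c': node 9→10  ** P3@[0:3]
i=4 'b': node 10→2 (fail-walked)  ** P0@[3:4]
i=5 'b': node 2→0 (fail-walked)
i=6 'b': node 0→0
i=7 'c': node 0→1
i=8 'c': node 1→8
i=9 'c': node 8→9
i=10 'c': node 9→10  ** P3@[7:10]
i=11 'c': node 10→10 (fail-walked)  ** P3@[8:11]
i=12 'c': node 10→10 (fail-walked)  ** P3@[9:12]
i=13 'b': node 10→2 (fail-walked)  ** P0@[12:13]
i=14 'c': node 2→1 (fail-walked)
i=15 'a': node 1→3 (fail-walked)  ** P1@[15:15]
i=16 'c': node 3→4
i=17 'b': node 4→2 (fail-walked)  ** P0@[16:17]
i=18 'c': node 2→1 (fail-walked)
i=19 'b': node 1→2  ** P0@[18:19]
i=20 'a': node 2→3 (fail-walked)  ** P1@[20:20]
i=21 'a': node 3→3 (fail-walked)  ** P1@[21:21]
i=22 'b': node 3→0 (fail-walked)
i=23 'a': node 0→3  ** P1@[23:23]
i=24 'c': node 3→4
i=25 'c': node 4→5
i=26 'c': node 5→6
i=27 'c': node 6→7  ** P2@[23:27],P3@[24:27]
i=28 'c': node 7→10 (fail-walked)  ** P3@[25:28]
i=29 'c': node 10→10 (fail-walked)  ** P3@[26:29]
i=30 'c': node 10→10 (fail-walked)  ** P3@[27:30]
i=31 'c': node 10→10 (fail-walked)  ** P3@[28:31]
i=32 'c': node 10→10 (fail-walked)  ** P3@[29:32]
i=33 'a': node 10→3 (fail-walked)  ** P1@[33:33]
i=34 'c': node 3→4
i=35 'a': node 4→3 (fail-walked)  ** P1@[35:35]
i=36 'c': node 3→4
i=37 'a': node 4→3 (fail-walked)  ** P1@[37:37]
i=38 'c': node 3→4
i=39 'c': node 4→5
i=40 'c': node 5→6
i=41 'c': node 6→7  ** P2@[37:41],P3@[38:41]
i=42 'c': node 7→10 (fail-walked)  ** P3@[39:42]
i=43 'c': node 10→10 (fail-walked)  ** P3@[40:43]

Result: [[3,3],[4,0],[10,3],[11,3],[12,3],[13,0],[15,1],[17,0],[19,0],[20,1],[21,1],[23,1],[27,2],[27,3],[28,3],[29,3],[30,3],[31,3],[32,3],[33,1],[35,1],[37,1],[41,2],[41,3],[42,3],[43,3]]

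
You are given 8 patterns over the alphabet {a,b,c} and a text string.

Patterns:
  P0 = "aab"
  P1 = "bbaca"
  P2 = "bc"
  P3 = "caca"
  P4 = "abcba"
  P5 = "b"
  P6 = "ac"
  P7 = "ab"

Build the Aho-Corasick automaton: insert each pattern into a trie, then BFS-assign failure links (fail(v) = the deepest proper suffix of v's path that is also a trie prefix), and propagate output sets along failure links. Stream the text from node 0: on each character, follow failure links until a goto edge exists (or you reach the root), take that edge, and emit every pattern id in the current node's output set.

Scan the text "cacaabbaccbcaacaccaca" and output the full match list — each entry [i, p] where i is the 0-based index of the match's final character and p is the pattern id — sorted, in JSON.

Construct AC machine:
Trie (insert patterns):
  0='ε' goto a→1 b→4 c→10
  1='a' goto a→2 b→14 c→18
  2='aa' goto b→3
  3='aab' goto ·  [P0 ends]
  4='b' goto b→5 c→9  [P5 ends]
  5='bb' goto a→6
  6='bba' goto c→7
  7='bbac' goto a→8
  8='bbaca' goto ·  [P1 ends]
  9='bc' goto ·  [P2 ends]
  10='c' goto a→11
  11='ca' goto c→12
  12='cac' goto a→13
  13='caca' goto ·  [P3 ends]
  14='ab' goto c→15  [P7 ends]
  15='abc' goto b→16
  16='abcb' goto a→17
  17='abcba' goto ·  [P4 ends]
  18='ac' goto ·  [P6 ends]

Failure links (BFS by depth):
  n1('a'): parent n0 fail=0; on 'a' 0 → fail=0;  out ∅∪∅=∅
  n4('b'): parent n0 fail=0; on 'b' 0 → fail=0;  out {5}∪∅={5}
  n10('c'): parent n0 fail=0; on 'c' 0 → fail=0;  out ∅∪∅=∅
  n2('aa'): parent n1 fail=0; on 'a' 0 → fail=1;  out ∅∪∅=∅
  n5('bb'): parent n4 fail=0; on 'b' 0 → fail=4;  out ∅∪{5}={5}
  n9('bc'): parent n4 fail=0; on 'c' 0 → fail=10;  out {2}∪∅={2}
  n11('ca'): parent n10 fail=0; on 'a' 0 → fail=1;  out ∅∪∅=∅
  n14('ab'): parent n1 fail=0; on 'b' 0 → fail=4;  out {7}∪{5}={5,7}
  n18('ac'): parent n1 fail=0; on 'c' 0 → fail=10;  out {6}∪∅={6}
  n3('aab'): parent n2 fail=1; on 'b' 1 → fail=14;  out {0}∪{5,7}={0,5,7}
  n6('bba'): parent n5 fail=4; on 'a' 4→0 → fail=1;  out ∅∪∅=∅
  n12('cac'): parent n11 fail=1; on 'c' 1 → fail=18;  out ∅∪{6}={6}
  n15('abc'): parent n14 fail=4; on 'c' 4 → fail=9;  out ∅∪{2}={2}
  n7('bbac'): parent n6 fail=1; on 'c' 1 → fail=18;  out ∅∪{6}={6}
  n13('caca'): parent n12 fail=18; on 'a' 18→10 → fail=11;  out {3}∪∅={3}
  n16('abcb'): parent n15 fail=9; on 'b' 9→10→0 → fail=4;  out ∅∪{5}={5}
  n8('bbaca'): parent n7 fail=18; on 'a' 18→10 → fail=11;  out {1}∪∅={1}
  n17('abcba'): parent n16 fail=4; on 'a' 4→0 → fail=1;  out {4}∪∅={4}

Scan:
pos 0 'c': at 10
pos 1 'a': at 11
pos 2 'c': at 12  ** P6@[1:2]
pos 3 'a': at 13  ** P3@[0:3]
pos 4 'a': at 2 (via fail)
pos 5 'b': at 3  ** P0@[3:5],P5@[5:5],P7@[4:5]
pos 6 'b': at 5 (via fail)  ** P5@[6:6]
pos 7 'a': at 6
pos 8 'c': at 7  ** P6@[7:8]
pos 9 'c': at 10 (via fail)
pos 10 'b': at 4 (via fail)  ** P5@[10:10]
pos 11 'c': at 9  ** P2@[10:11]
pos 12 'a': at 11 (via fail)
pos 13 'a': at 2 (via fail)
pos 14 'c': at 18 (via fail)  ** P6@[13:14]
pos 15 'a': at 11 (via fail)
pos 16 'c': at 12  ** P6@[15:16]
pos 17 'c': at 10 (via fail)
pos 18 'a': at 11
pos 19 'c': at 12  ** P6@[18:19]
pos 20 'a': at 13  ** P3@[17:20]

Matches: [[2,6],[3,3],[5,0],[5,5],[5,7],[6,5],[8,6],[10,5],[11,2],[14,6],[16,6],[19,6],[20,3]]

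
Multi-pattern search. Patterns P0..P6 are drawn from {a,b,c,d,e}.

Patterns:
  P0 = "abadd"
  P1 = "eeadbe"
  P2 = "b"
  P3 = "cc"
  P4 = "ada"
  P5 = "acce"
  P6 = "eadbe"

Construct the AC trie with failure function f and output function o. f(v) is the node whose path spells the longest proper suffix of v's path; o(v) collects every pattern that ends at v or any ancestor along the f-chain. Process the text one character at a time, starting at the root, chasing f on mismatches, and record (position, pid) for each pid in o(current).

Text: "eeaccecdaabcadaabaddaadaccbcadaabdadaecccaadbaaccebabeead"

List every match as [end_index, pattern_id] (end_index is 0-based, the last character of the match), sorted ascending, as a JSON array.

Build automaton:
Trie nodes:
  n0 'ε': a→1 b→12 c→13 e→6
  n1 'a': b→2 c→17 d→15
  n2 'ab': a→3
  n3 'aba': d→4
  n4 'abad': d→5
  n5 'abadd': ·  [P0 ends]
  n6 'e': a→20 e→7
  n7 'ee': a→8
  n8 'eea': d→9
  n9 'eead': b→10
  n10 'eeadb': e→11
  n11 'eeadbe': ·  [P1 ends]
  n12 'b': ·  [P2 ends]
  n13 'c': c→14
  n14 'cc': ·  [P3 ends]
  n15 'ad': a→16
  n16 'ada': ·  [P4 ends]
  n17 'ac': c→18
  n18 'acc': e→19
  n19 'acce': ·  [P5 ends]
  n20 'ea': d→21
  n21 'ead': b→22
  n22 'eadb': e→23
  n23 'eadbe': ·  [P6 ends]

BFS fail/out derivation:
  fail(1) 'a': from fail(0)=0 chase 'a': 0 ⇒ 0;  out=∅∪out(0)=∅
  fail(6) 'e': from fail(0)=0 chase 'e': 0 ⇒ 0;  out=∅∪out(0)=∅
  fail(12) 'b': from fail(0)=0 chase 'b': 0 ⇒ 0;  out={2}∪out(0)={2}
  fail(13) 'c': from fail(0)=0 chase 'c': 0 ⇒ 0;  out=∅∪out(0)=∅
  fail(2) 'ab': from fail(1)=0 chase 'b': 0 ⇒ 12;  out=∅∪out(12)={2}
  fail(7) 'ee': from fail(6)=0 chase 'e': 0 ⇒ 6;  out=∅∪out(6)=∅
  fail(14) 'cc': from fail(13)=0 chase 'c': 0 ⇒ 13;  out={3}∪out(13)={3}
  fail(15) 'ad': from fail(1)=0 chase 'd': 0 ⇒ 0;  out=∅∪out(0)=∅
  fail(17) 'ac': from fail(1)=0 chase 'c': 0 ⇒ 13;  out=∅∪out(13)=∅
  fail(20) 'ea': from fail(6)=0 chase 'a': 0 ⇒ 1;  out=∅∪out(1)=∅
  fail(3) 'aba': from fail(2)=12 chase 'a': 12→0 ⇒ 1;  out=∅∪out(1)=∅
  fail(8) 'eea': from fail(7)=6 chase 'a': 6 ⇒ 20;  out=∅∪out(20)=∅
  fail(16) 'ada': from fail(15)=0 chase 'a': 0 ⇒ 1;  out={4}∪out(1)={4}
  fail(18) 'acc': from fail(17)=13 chase 'c': 13 ⇒ 14;  out=∅∪out(14)={3}
  fail(21) 'ead': from fail(20)=1 chase 'd': 1 ⇒ 15;  out=∅∪out(15)=∅
  fail(4) 'abad': from fail(3)=1 chase 'd': 1 ⇒ 15;  out=∅∪out(15)=∅
  fail(9) 'eead': from fail(8)=20 chase 'd': 20 ⇒ 21;  out=∅∪out(21)=∅
  fail(19) 'acce': from fail(18)=14 chase 'e': 14→13→0 ⇒ 6;  out={5}∪out(6)={5}
  fail(22) 'eadb': from fail(21)=15 chase 'b': 15→0 ⇒ 12;  out=∅∪out(12)={2}
  fail(5) 'abadd': from fail(4)=15 chase 'd': 15→0 ⇒ 0;  out={0}∪out(0)={0}
  fail(10) 'eeadb': from fail(9)=21 chase 'b': 21 ⇒ 22;  out=∅∪out(22)={2}
  fail(23) 'eadbe': from fail(22)=12 chase 'e': 12→0 ⇒ 6;  out={6}∪out(6)={6}
  fail(11) 'eeadbe': from fail(10)=22 chase 'e': 22 ⇒ 23;  out={1}∪out(23)={1,6}

Run:
pos 0 'e': at 6
pos 1 'e': at 7
pos 2 'a': at 8
pos 3 'c': at 17 (fail-walked)
pos 4 'c': at 18  → match P3@[3:4]
pos 5 'e': at 19  → match P5@[2:5]
pos 6 'c': at 13 (fail-walked)
pos 7 'd': at 0 (fail-walked)
pos 8 'a': at 1
pos 9 'a': at 1 (fail-walked)
pos 10 'b': at 2  → match P2@[10:10]
pos 11 'c': at 13 (fail-walked)
pos 12 'a': at 1 (fail-walked)
pos 13 'd': at 15
pos 14 'a': at 16  → match P4@[12:14]
pos 15 'a': at 1 (fail-walked)
pos 16 'b': at 2  → match P2@[16:16]
pos 17 'a': at 3
pos 18 'd': at 4
pos 19 'd': at 5  → match P0@[15:19]
pos 20 'a': at 1 (fail-walked)
pos 21 'a': at 1 (fail-walked)
pos 22 'd': at 15
pos 23 'a': at 16  → match P4@[21:23]
pos 24 'c': at 17 (fail-walked)
pos 25 'c': at 18  → match P3@[24:25]
pos 26 'b': at 12 (fail-walked)  → match P2@[26:26]
pos 27 'c': at 13 (fail-walked)
pos 28 'a': at 1 (fail-walked)
pos 29 'd': at 15
pos 30 'a': at 16  → match P4@[28:30]
pos 31 'a': at 1 (fail-walked)
pos 32 'b': at 2  → match P2@[32:32]
pos 33 'd': at 0 (fail-walked)
pos 34 'a': at 1
pos 35 'd': at 15
pos 36 'a': at 16  → match P4@[34:36]
pos 37 'e': at 6 (fail-walked)
pos 38 'c': at 13 (fail-walked)
pos 39 'c': at 14  → match P3@[38:39]
pos 40 'c': at 14 (fail-walked)  → match P3@[39:40]
pos 41 'a': at 1 (fail-walked)
pos 42 'a': at 1 (fail-walked)
pos 43 'd': at 15
pos 44 'b': at 12 (fail-walked)  → match P2@[44:44]
pos 45 'a': at 1 (fail-walked)
pos 46 'a': at 1 (fail-walked)
pos 47 'c': at 17
pos 48 'c': at 18  → match P3@[47:48]
pos 49 'e': at 19  → match P5@[46:49]
pos 50 'b': at 12 (fail-walked)  → match P2@[50:50]
pos 51 'a': at 1 (fail-walked)
pos 52 'b': at 2  → match P2@[52:52]
pos 53 'e': at 6 (fail-walked)
pos 54 'e': at 7
pos 55 'a': at 8
pos 56 'd': at 9

All matches (sorted): [[4,3],[5,5],[10,2],[14,4],[16,2],[19,0],[23,4],[25,3],[26,2],[30,4],[32,2],[36,4],[39,3],[40,3],[44,2],[48,3],[49,5],[50,2],[52,2]]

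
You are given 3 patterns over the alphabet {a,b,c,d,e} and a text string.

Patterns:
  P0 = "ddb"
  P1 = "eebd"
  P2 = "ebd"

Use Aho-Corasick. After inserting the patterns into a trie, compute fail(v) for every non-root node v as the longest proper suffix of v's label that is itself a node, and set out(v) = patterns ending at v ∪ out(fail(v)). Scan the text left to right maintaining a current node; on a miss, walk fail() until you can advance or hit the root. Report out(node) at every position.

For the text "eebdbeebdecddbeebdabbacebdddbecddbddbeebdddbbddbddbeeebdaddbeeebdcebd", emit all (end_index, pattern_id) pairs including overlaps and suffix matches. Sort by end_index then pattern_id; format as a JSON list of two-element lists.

Construct AC machine:
Trie (insert patterns):
  0='ε' goto d→1 e→4
  1='d' goto d→2
  2='dd' goto b→3
  3='ddb' goto ·  [P0 ends]
  4='e' goto b→8 e→5
  5='ee' goto b→6
  6='eeb' goto d→7
  7='eebd' goto ·  [P1 ends]
  8='eb' goto d→9
  9='ebd' goto ·  [P2 ends]

Failure links (BFS by depth):
  n1('d'): parent n0 fail=0; on 'd' 0 → fail=0;  out ∅∪∅=∅
  n4('e'): parent n0 fail=0; on 'e' 0 → fail=0;  out ∅∪∅=∅
  n2('dd'): parent n1 fail=0; on 'd' 0 → fail=1;  out ∅∪∅=∅
  n5('ee'): parent n4 fail=0; on 'e' 0 → fail=4;  out ∅∪∅=∅
  n8('eb'): parent n4 fail=0; on 'b' 0 → fail=0;  out ∅∪∅=∅
  n3('ddb'): parent n2 fail=1; on 'b' 1→0 → fail=0;  out {0}∪∅={0}
  n6('eeb'): parent n5 fail=4; on 'b' 4 → fail=8;  out ∅∪∅=∅
  n9('ebd'): parent n8 fail=0; on 'd' 0 → fail=1;  out {2}∪∅={2}
  n7('eebd'): parent n6 fail=8; on 'd' 8 → fail=9;  out {1}∪{2}={1,2}

Text stream:
i=0 'e': node 0→4
i=1 'e': node 4→5
i=2 'b': node 5→6
i=3 'd': node 6→7  ** P1@[0:3],P2@[1:3]
i=4 'b': node 7→0 (via fail)
i=5 'e': node 0→4
i=6 'e': node 4→5
i=7 'b': node 5→6
i=8 'd': node 6→7  ** P1@[5:8],P2@[6:8]
i=9 'e': node 7→4 (via fail)
i=10 'c': node 4→0 (via fail)
i=11 'd': node 0→1
i=12 'd': node 1→2
i=13 'b': node 2→3  ** P0@[11:13]
i=14 'e': node 3→4 (via fail)
i=15 'e': node 4→5
i=16 'b': node 5→6
i=17 'd': node 6→7  ** P1@[14:17],P2@[15:17]
i=18 'a': node 7→0 (via fail)
i=19 'b': node 0→0
i=20 'b': node 0→0
i=21 'a': node 0→0
i=22 'c': node 0→0
i=23 'e': node 0→4
i=24 'b': node 4→8
i=25 'd': node 8→9  ** P2@[23:25]
i=26 'd': node 9→2 (via fail)
i=27 'd': node 2→2 (via fail)
i=28 'b': node 2→3  ** P0@[26:28]
i=29 'e': node 3→4 (via fail)
i=30 'c': node 4→0 (via fail)
i=31 'd': node 0→1
i=32 'd': node 1→2
i=33 'b': node 2→3  ** P0@[31:33]
i=34 'd': node 3→1 (via fail)
i=35 'd': node 1→2
i=36 'b': node 2→3  ** P0@[34:36]
i=37 'e': node 3→4 (via fail)
i=38 'e': node 4→5
i=39 'b': node 5→6
i=40 'd': node 6→7  ** P1@[37:40],P2@[38:40]
i=41 'd': node 7→2 (via fail)
i=42 'd': node 2→2 (via fail)
i=43 'b': node 2→3  ** P0@[41:43]
i=44 'b': node 3→0 (via fail)
i=45 'd': node 0→1
i=46 'd': node 1→2
i=47 'b': node 2→3  ** P0@[45:47]
i=48 'd': node 3→1 (via fail)
i=49 'd': node 1→2
i=50 'b': node 2→3  ** P0@[48:50]
i=51 'e': node 3→4 (via fail)
i=52 'e': node 4→5
i=53 'e': node 5→5 (via fail)
i=54 'b': node 5→6
i=55 'd': node 6→7  ** P1@[52:55],P2@[53:55]
i=56 'a': node 7→0 (via fail)
i=57 'd': node 0→1
i=58 'd': node 1→2
i=59 'b': node 2→3  ** P0@[57:59]
i=60 'e': node 3→4 (via fail)
i=61 'e': node 4→5
i=62 'e': node 5→5 (via fail)
i=63 'b': node 5→6
i=64 'd': node 6→7  ** P1@[61:64],P2@[62:64]
i=65 'c': node 7→0 (via fail)
i=66 'e': node 0→4
i=67 'b': node 4→8
i=68 'd': node 8→9  ** P2@[66:68]

Result: [[3,1],[3,2],[8,1],[8,2],[13,0],[17,1],[17,2],[25,2],[28,0],[33,0],[36,0],[40,1],[40,2],[43,0],[47,0],[50,0],[55,1],[55,2],[59,0],[64,1],[64,2],[68,2]]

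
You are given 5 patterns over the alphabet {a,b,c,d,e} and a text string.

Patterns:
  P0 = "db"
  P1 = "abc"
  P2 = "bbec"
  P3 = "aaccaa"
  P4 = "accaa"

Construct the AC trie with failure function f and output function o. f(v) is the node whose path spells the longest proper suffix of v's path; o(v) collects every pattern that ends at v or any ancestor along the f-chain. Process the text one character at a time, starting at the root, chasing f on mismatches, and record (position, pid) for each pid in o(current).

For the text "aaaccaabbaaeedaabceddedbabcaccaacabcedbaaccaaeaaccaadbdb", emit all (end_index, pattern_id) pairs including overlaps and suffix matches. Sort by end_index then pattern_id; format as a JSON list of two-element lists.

Build:
Trie nodes:
  0='ε' goto a→3 b→6 d→1
  1='d' goto b→2
  2='db' goto ·  [P0 ends]
  3='a' goto a→10 b→4 c→15
  4='ab' goto c→5
  5='abc' goto ·  [P1 ends]
  6='b' goto b→7
  7='bb' goto e→8
  8='bbe' goto c→9
  9='bbec' goto ·  [P2 ends]
  10='aa' goto c→11
  11='aac' goto c→12
  12='aacc' goto a→13
  13='aacca' goto a→14
  14='aaccaa' goto ·  [P3 ends]
  15='ac' goto c→16
  16='acc' goto a→17
  17='acca' goto a→18
  18='accaa' goto ·  [P4 ends]

BFS fail/out derivation:
  n1('d'): parent n0 fail=0; on 'd' 0 → fail=0;  out ∅∪∅=∅
  n3('a'): parent n0 fail=0; on 'a' 0 → fail=0;  out ∅∪∅=∅
  n6('b'): parent n0 fail=0; on 'b' 0 → fail=0;  out ∅∪∅=∅
  n2('db'): parent n1 fail=0; on 'b' 0 → fail=6;  out {0}∪∅={0}
  n4('ab'): parent n3 fail=0; on 'b' 0 → fail=6;  out ∅∪∅=∅
  n7('bb'): parent n6 fail=0; on 'b' 0 → fail=6;  out ∅∪∅=∅
  n10('aa'): parent n3 fail=0; on 'a' 0 → fail=3;  out ∅∪∅=∅
  n15('ac'): parent n3 fail=0; on 'c' 0 → fail=0;  out ∅∪∅=∅
  n5('abc'): parent n4 fail=6; on 'c' 6→0 → fail=0;  out {1}∪∅={1}
  n8('bbe'): parent n7 fail=6; on 'e' 6→0 → fail=0;  out ∅∪∅=∅
  n11('aac'): parent n10 fail=3; on 'c' 3 → fail=15;  out ∅∪∅=∅
  n16('acc'): parent n15 fail=0; on 'c' 0 → fail=0;  out ∅∪∅=∅
  n9('bbec'): parent n8 fail=0; on 'c' 0 → fail=0;  out {2}∪∅={2}
  n12('aacc'): parent n11 fail=15; on 'c' 15 → fail=16;  out ∅∪∅=∅
  n17('acca'): parent n16 fail=0; on 'a' 0 → fail=3;  out ∅∪∅=∅
  n13('aacca'): parent n12 fail=16; on 'a' 16 → fail=17;  out ∅∪∅=∅
  n18('accaa'): parent n17 fail=3; on 'a' 3 → fail=10;  out {4}∪∅={4}
  n14('aaccaa'): parent n13 fail=17; on 'a' 17 → fail=18;  out {3}∪{4}={3,4}

Text stream:
i=0 'a': node 0→3
i=1 'a': node 3→10
i=2 'a': node 10→10 (via fail)
i=3 'c': node 10→11
i=4 'c': node 11→12
i=5 'a': node 12→13
i=6 'a': node 13→14  emit P3@[1:6],P4@[2:6]
i=7 'b': node 14→4 (via fail)
i=8 'b': node 4→7 (via fail)
i=9 'a': node 7→3 (via fail)
i=10 'a': node 3→10
i=11 'e': node 10→0 (via fail)
i=12 'e': node 0→0
i=13 'd': node 0→1
i=14 'a': node 1→3 (via fail)
i=15 'a': node 3→10
i=16 'b': node 10→4 (via fail)
i=17 'c': node 4→5  emit P1@[15:17]
i=18 'e': node 5→0 (via fail)
i=19 'd': node 0→1
i=20 'd': node 1→1 (via fail)
i=21 'e': node 1→0 (via fail)
i=22 'd': node 0→1
i=23 'b': node 1→2  emit P0@[22:23]
i=24 'a': node 2→3 (via fail)
i=25 'b': node 3→4
i=26 'c': node 4→5  emit P1@[24:26]
i=27 'a': node 5→3 (via fail)
i=28 'c': node 3→15
i=29 'c': node 15→16
i=30 'a': node 16→17
i=31 'a': node 17→18  emit P4@[27:31]
i=32 'c': node 18→11 (via fail)
i=33 'a': node 11→3 (via fail)
i=34 'b': node 3→4
i=35 'c': node 4→5  emit P1@[33:35]
i=36 'e': node 5→0 (via fail)
i=37 'd': node 0→1
i=38 'b': node 1→2  emit P0@[37:38]
i=39 'a': node 2→3 (via fail)
i=40 'a': node 3→10
i=41 'c': node 10→11
i=42 'c': node 11→12
i=43 'a': node 12→13
i=44 'a': node 13→14  emit P3@[39:44],P4@[40:44]
i=45 'e': node 14→0 (via fail)
i=46 'a': node 0→3
i=47 'a': node 3→10
i=48 'c': node 10→11
i=49 'c': node 11→12
i=50 'a': node 12→13
i=51 'a': node 13→14  emit P3@[46:51],P4@[47:51]
i=52 'd': node 14→1 (via fail)
i=53 'b': node 1→2  emit P0@[52:53]
i=54 'd': node 2→1 (via fail)
i=55 'b': node 1→2  emit P0@[54:55]

Result: [[6,3],[6,4],[17,1],[23,0],[26,1],[31,4],[35,1],[38,0],[44,3],[44,4],[51,3],[51,4],[53,0],[55,0]]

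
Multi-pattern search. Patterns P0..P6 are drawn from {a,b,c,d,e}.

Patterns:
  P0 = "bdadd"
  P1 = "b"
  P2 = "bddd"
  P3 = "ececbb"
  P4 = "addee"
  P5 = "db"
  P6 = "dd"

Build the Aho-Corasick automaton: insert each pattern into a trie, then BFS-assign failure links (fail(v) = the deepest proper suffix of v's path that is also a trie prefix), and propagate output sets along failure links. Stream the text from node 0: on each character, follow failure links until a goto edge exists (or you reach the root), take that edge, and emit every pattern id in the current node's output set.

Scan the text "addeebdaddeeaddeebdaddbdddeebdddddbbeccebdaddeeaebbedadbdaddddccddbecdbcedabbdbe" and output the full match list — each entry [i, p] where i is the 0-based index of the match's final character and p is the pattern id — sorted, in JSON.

Build:
Trie (insert patterns):
  n0 'ε': a→14 b→1 d→19 e→8
  n1 'b': d→2  ←P1
  n2 'bd': a→3 d→6
  n3 'bda': d→4
  n4 'bdad': d→5
  n5 'bdadd': ·  ←P0
  n6 'bdd': d→7
  n7 'bddd': ·  ←P2
  n8 'e': c→9
  n9 'ec': e→10
  n10 'ece': c→11
  n11 'ecec': b→12
  n12 'ececb': b→13
  n13 'ececbb': ·  ←P3
  n14 'a': d→15
  n15 'ad': d→16
  n16 'add': e→17
  n17 'adde': e→18
  n18 'addee': ·  ←P4
  n19 'd': b→20 d→21
  n20 'db': ·  ←P5
  n21 'dd': ·  ←P6

Failure links (BFS by depth):
  fail(1) 'b': from fail(0)=0 chase 'b': 0 ⇒ 0;  out={1}∪out(0)={1}
  fail(8) 'e': from fail(0)=0 chase 'e': 0 ⇒ 0;  out=∅∪out(0)=∅
  fail(14) 'a': from fail(0)=0 chase 'a': 0 ⇒ 0;  out=∅∪out(0)=∅
  fail(19) 'd': from fail(0)=0 chase 'd': 0 ⇒ 0;  out=∅∪out(0)=∅
  fail(2) 'bd': from fail(1)=0 chase 'd': 0 ⇒ 19;  out=∅∪out(19)=∅
  fail(9) 'ec': from fail(8)=0 chase 'c': 0 ⇒ 0;  out=∅∪out(0)=∅
  fail(15) 'ad': from fail(14)=0 chase 'd': 0 ⇒ 19;  out=∅∪out(19)=∅
  fail(20) 'db': from fail(19)=0 chase 'b': 0 ⇒ 1;  out={5}∪out(1)={1,5}
  fail(21) 'dd': from fail(19)=0 chase 'd': 0 ⇒ 19;  out={6}∪out(19)={6}
  fail(3) 'bda': from fail(2)=19 chase 'a': 19→0 ⇒ 14;  out=∅∪out(14)=∅
  fail(6) 'bdd': from fail(2)=19 chase 'd': 19 ⇒ 21;  out=∅∪out(21)={6}
  fail(10) 'ece': from fail(9)=0 chase 'e': 0 ⇒ 8;  out=∅∪out(8)=∅
  fail(16) 'add': from fail(15)=19 chase 'd': 19 ⇒ 21;  out=∅∪out(21)={6}
  fail(4) 'bdad': from fail(3)=14 chase 'd': 14 ⇒ 15;  out=∅∪out(15)=∅
  fail(7) 'bddd': from fail(6)=21 chase 'd': 21→19 ⇒ 21;  out={2}∪out(21)={2,6}
  fail(11) 'ecec': from fail(10)=8 chase 'c': 8 ⇒ 9;  out=∅∪out(9)=∅
  fail(17) 'adde': from fail(16)=21 chase 'e': 21→19→0 ⇒ 8;  out=∅∪out(8)=∅
  fail(5) 'bdadd': from fail(4)=15 chase 'd': 15 ⇒ 16;  out={0}∪out(16)={0,6}
  fail(12) 'ececb': from fail(11)=9 chase 'b': 9→0 ⇒ 1;  out=∅∪out(1)={1}
  fail(18) 'addee': from fail(17)=8 chase 'e': 8→0 ⇒ 8;  out={4}∪out(8)={4}
  fail(13) 'ececbb': from fail(12)=1 chase 'b': 1→0 ⇒ 1;  out={3}∪out(1)={1,3}

Text stream:
pos 0 'a': at 14
pos 1 'd': at 15
pos 2 'd': at 16  → match P6@[1:2]
pos 3 'e': at 17
pos 4 'e': at 18  → match P4@[0:4]
pos 5 'b': at 1 (fail-walked)  → match P1@[5:5]
pos 6 'd': at 2
pos 7 'a': at 3
pos 8 'd': at 4
pos 9 'd': at 5  → match P0@[5:9],P6@[8:9]
pos 10 'e': at 17 (fail-walked)
pos 11 'e': at 18  → match P4@[7:11]
pos 12 'a': at 14 (fail-walked)
pos 13 'd': at 15
pos 14 'd': at 16  → match P6@[13:14]
pos 15 'e': at 17
pos 16 'e': at 18  → match P4@[12:16]
pos 17 'b': at 1 (fail-walked)  → match P1@[17:17]
pos 18 'd': at 2
pos 19 'a': at 3
pos 20 'd': at 4
pos 21 'd': at 5  → match P0@[17:21],P6@[20:21]
pos 22 'b': at 20 (fail-walked)  → match P1@[22:22],P5@[21:22]
pos 23 'd': at 2 (fail-walked)
pos 24 'd': at 6  → match P6@[23:24]
pos 25 'd': at 7  → match P2@[22:25],P6@[24:25]
pos 26 'e': at 8 (fail-walked)
pos 27 'e': at 8 (fail-walked)
pos 28 'b': at 1 (fail-walked)  → match P1@[28:28]
pos 29 'd': at 2
pos 30 'd': at 6  → match P6@[29:30]
pos 31 'd': at 7  → match P2@[28:31],P6@[30:31]
pos 32 'd': at 21 (fail-walked)  → match P6@[31:32]
pos 33 'd': at 21 (fail-walked)  → match P6@[32:33]
pos 34 'b': at 20 (fail-walked)  → match P1@[34:34],P5@[33:34]
pos 35 'b': at 1 (fail-walked)  → match P1@[35:35]
pos 36 'e': at 8 (fail-walked)
pos 37 'c': at 9
pos 38 'c': at 0 (fail-walked)
pos 39 'e': at 8
pos 40 'b': at 1 (fail-walked)  → match P1@[40:40]
pos 41 'd': at 2
pos 42 'a': at 3
pos 43 'd': at 4
pos 44 'd': at 5  → match P0@[40:44],P6@[43:44]
pos 45 'e': at 17 (fail-walked)
pos 46 'e': at 18  → match P4@[42:46]
pos 47 'a': at 14 (fail-walked)
pos 48 'e': at 8 (fail-walked)
pos 49 'b': at 1 (fail-walked)  → match P1@[49:49]
pos 50 'b': at 1 (fail-walked)  → match P1@[50:50]
pos 51 'e': at 8 (fail-walked)
pos 52 'd': at 19 (fail-walked)
pos 53 'a': at 14 (fail-walked)
pos 54 'd': at 15
pos 55 'b': at 20 (fail-walked)  → match P1@[55:55],P5@[54:55]
pos 56 'd': at 2 (fail-walked)
pos 57 'a': at 3
pos 58 'd': at 4
pos 59 'd': at 5  → match P0@[55:59],P6@[58:59]
pos 60 'd': at 21 (fail-walked)  → match P6@[59:60]
pos 61 'd': at 21 (fail-walked)  → match P6@[60:61]
pos 62 'c': at 0 (fail-walked)
pos 63 'c': at 0
pos 64 'd': at 19
pos 65 'd': at 21  → match P6@[64:65]
pos 66 'b': at 20 (fail-walked)  → match P1@[66:66],P5@[65:66]
pos 67 'e': at 8 (fail-walked)
pos 68 'c': at 9
pos 69 'd': at 19 (fail-walked)
pos 70 'b': at 20  → match P1@[70:70],P5@[69:70]
pos 71 'c': at 0 (fail-walked)
pos 72 'e': at 8
pos 73 'd': at 19 (fail-walked)
pos 74 'a': at 14 (fail-walked)
pos 75 'b': at 1 (fail-walked)  → match P1@[75:75]
pos 76 'b': at 1 (fail-walked)  → match P1@[76:76]
pos 77 'd': at 2
pos 78 'b': at 20 (fail-walked)  → match P1@[78:78],P5@[77:78]
pos 79 'e': at 8 (fail-walked)

All matches (sorted): [[2,6],[4,4],[5,1],[9,0],[9,6],[11,4],[14,6],[16,4],[17,1],[21,0],[21,6],[22,1],[22,5],[24,6],[25,2],[25,6],[28,1],[30,6],[31,2],[31,6],[32,6],[33,6],[34,1],[34,5],[35,1],[40,1],[44,0],[44,6],[46,4],[49,1],[50,1],[55,1],[55,5],[59,0],[59,6],[60,6],[61,6],[65,6],[66,1],[66,5],[70,1],[70,5],[75,1],[76,1],[78,1],[78,5]]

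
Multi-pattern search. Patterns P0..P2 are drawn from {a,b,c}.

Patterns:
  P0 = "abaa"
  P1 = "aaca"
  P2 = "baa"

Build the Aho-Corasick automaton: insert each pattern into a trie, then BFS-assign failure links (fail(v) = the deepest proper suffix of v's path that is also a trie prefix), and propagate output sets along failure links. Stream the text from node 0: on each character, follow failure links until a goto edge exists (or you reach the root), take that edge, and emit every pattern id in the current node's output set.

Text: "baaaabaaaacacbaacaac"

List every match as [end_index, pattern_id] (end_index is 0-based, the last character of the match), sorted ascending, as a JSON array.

Construct AC machine:
Trie nodes:
  0='ε' goto a→1 b→8
  1='a' goto a→5 b→2
  2='ab' goto a→3
  3='aba' goto a→4
  4='abaa' goto ·  [P0 ends]
  5='aa' goto c→6
  6='aac' goto a→7
  7='aaca' goto ·  [P1 ends]
  8='b' goto a→9
  9='ba' goto a→10
  10='baa' goto ·  [P2 ends]

BFS fail/out derivation:
  fail(1) 'a': from fail(0)=0 chase 'a': 0 ⇒ 0;  out=∅∪out(0)=∅
  fail(8) 'b': from fail(0)=0 chase 'b': 0 ⇒ 0;  out=∅∪out(0)=∅
  fail(2) 'ab': from fail(1)=0 chase 'b': 0 ⇒ 8;  out=∅∪out(8)=∅
  fail(5) 'aa': from fail(1)=0 chase 'a': 0 ⇒ 1;  out=∅∪out(1)=∅
  fail(9) 'ba': from fail(8)=0 chase 'a': 0 ⇒ 1;  out=∅∪out(1)=∅
  fail(3) 'aba': from fail(2)=8 chase 'a': 8 ⇒ 9;  out=∅∪out(9)=∅
  fail(6) 'aac': from fail(5)=1 chase 'c': 1→0 ⇒ 0;  out=∅∪out(0)=∅
  fail(10) 'baa': from fail(9)=1 chase 'a': 1 ⇒ 5;  out={2}∪out(5)={2}
  fail(4) 'abaa': from fail(3)=9 chase 'a': 9 ⇒ 10;  out={0}∪out(10)={0,2}
  fail(7) 'aaca': from fail(6)=0 chase 'a': 0 ⇒ 1;  out={1}∪out(1)={1}

Run:
[0] read 'b'  n0⇒n8
[1] read 'a'  n8⇒n9
[2] read 'a'  n9⇒n10  emit P2@[0:2]
[3] read 'a'  n10⇒n5 (via fail)
[4] read 'a'  n5⇒n5 (via fail)
[5] read 'b'  n5⇒n2 (via fail)
[6] read 'a'  n2⇒n3
[7] read 'a'  n3⇒n4  emit P0@[4:7],P2@[5:7]
[8] read 'a'  n4⇒n5 (via fail)
[9] read 'a'  n5⇒n5 (via fail)
[10] read 'c'  n5⇒n6
[11] read 'a'  n6⇒n7  emit P1@[8:11]
[12] read 'c'  n7⇒n0 (via fail)
[13] read 'b'  n0⇒n8
[14] read 'a'  n8⇒n9
[15] read 'a'  n9⇒n10  emit P2@[13:15]
[16] read 'c'  n10⇒n6 (via fail)
[17] read 'a'  n6⇒n7  emit P1@[14:17]
[18] read 'a'  n7⇒n5 (via fail)
[19] read 'c'  n5⇒n6

All matches (sorted): [[2,2],[7,0],[7,2],[11,1],[15,2],[17,1]]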